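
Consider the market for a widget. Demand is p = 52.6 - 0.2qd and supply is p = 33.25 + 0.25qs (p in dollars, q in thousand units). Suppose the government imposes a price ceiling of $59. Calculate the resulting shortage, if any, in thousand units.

0

Rearranging demand gives qd = 263 - 5p; rearranging supply gives qs = 4p - 133. Without the control the market clears where 263 - 5p = 4p - 133, i.e. p* = 44 and q* = 43.
Since 59 is above p* = 44, the ceiling does not bind and the free-market outcome prevails.
Since the control does not bind, there is no shortage.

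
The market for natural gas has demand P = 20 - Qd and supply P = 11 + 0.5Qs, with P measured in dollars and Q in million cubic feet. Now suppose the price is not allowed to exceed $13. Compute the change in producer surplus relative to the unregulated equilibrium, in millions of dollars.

-5

Rearranging demand gives Qd = 20 - P; rearranging supply gives Qs = 2P - 22. In a free market, 20 - P = 2P - 22 gives the equilibrium P* = 14, Q* = 6.
The ceiling of 13 is below the equilibrium price 14, so it binds.
At P = 13: Qd = 20 - 13 = 7 and Qs = 2·13 - 22 = 4.
Producer surplus without the control is ½ · (14 - 11) · 6 = 9.
With the ceiling, producers sell 4 units at 13, so PS = ½ · (13 - 11) · 4 = 4.
Change in producer surplus = 4 - 9 = -5.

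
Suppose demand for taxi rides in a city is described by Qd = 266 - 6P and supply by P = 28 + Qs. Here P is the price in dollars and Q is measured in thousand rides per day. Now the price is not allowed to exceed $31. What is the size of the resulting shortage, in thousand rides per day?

Rearranging supply gives Qs = P - 28. Setting quantity demanded equal to quantity supplied, 266 - 6P = P - 28, gives P* = 42 and Q* = 14.
Since 31 < 42, the ceiling is binding.
At P = 31: Qd = 266 - 6·31 = 80 and Qs = 31 - 28 = 3.
Shortage = Qd - Qs = 80 - 3 = 77.

77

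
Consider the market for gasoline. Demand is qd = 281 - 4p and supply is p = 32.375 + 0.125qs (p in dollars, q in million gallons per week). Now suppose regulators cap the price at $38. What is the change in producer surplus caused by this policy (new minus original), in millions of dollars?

Rearranging supply gives qs = 8p - 259. Without the control the market clears where 281 - 4p = 8p - 259, i.e. p* = 45 and q* = 101.
Since 38 < 45, the ceiling is binding.
At p = 38: qd = 281 - 4·38 = 129 and qs = 8·38 - 259 = 45.
Producer surplus without the control is ½ · (45 - 32.375) · 101 = 637.5625.
With the ceiling, producers sell 45 units at 38, so PS = ½ · (38 - 32.375) · 45 = 126.5625.
Change in producer surplus = 126.5625 - 637.5625 = -511.

-511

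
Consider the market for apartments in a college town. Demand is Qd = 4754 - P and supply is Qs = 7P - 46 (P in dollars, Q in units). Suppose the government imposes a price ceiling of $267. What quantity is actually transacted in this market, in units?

1823

Without the control the market clears where 4754 - P = 7P - 46, i.e. P* = 600 and Q* = 4154.
The ceiling of 267 is below the equilibrium price 600, so it binds.
At P = 267: Qd = 4754 - 267 = 4487 and Qs = 7·267 - 46 = 1823.
The quantity actually transacted is the short side, supply: 1823.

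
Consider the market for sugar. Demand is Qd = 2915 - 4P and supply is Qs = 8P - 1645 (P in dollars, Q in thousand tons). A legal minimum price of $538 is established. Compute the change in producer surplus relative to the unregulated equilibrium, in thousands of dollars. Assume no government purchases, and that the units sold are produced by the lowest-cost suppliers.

Without the control the market clears where 2915 - 4P = 8P - 1645, i.e. P* = 380 and Q* = 1395.
Because the floor (538) lies above the market-clearing price, it is binding.
At P = 538: Qd = 2915 - 4·538 = 763 and Qs = 8·538 - 1645 = 2659.
Producer surplus without the control is ½ · (380 - 205.625) · 1395 = 121626.5625.
With the floor, 763 units are sold at 538. The supply price at Q = 763 is 301, so PS = ½ · [(538 - 205.625) + (538 - 301)] · 763 = 217216.5625.
Change in producer surplus = 217216.5625 - 121626.5625 = 95590.

95590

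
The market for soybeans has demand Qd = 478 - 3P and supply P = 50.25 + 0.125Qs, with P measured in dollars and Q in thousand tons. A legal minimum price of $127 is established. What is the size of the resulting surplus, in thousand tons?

517

Rearranging supply gives Qs = 8P - 402. Without the control the market clears where 478 - 3P = 8P - 402, i.e. P* = 80 and Q* = 238.
Because the floor (127) lies above the market-clearing price, it is binding.
At P = 127: Qd = 478 - 3·127 = 97 and Qs = 8·127 - 402 = 614.
Surplus = Qs - Qd = 614 - 97 = 517.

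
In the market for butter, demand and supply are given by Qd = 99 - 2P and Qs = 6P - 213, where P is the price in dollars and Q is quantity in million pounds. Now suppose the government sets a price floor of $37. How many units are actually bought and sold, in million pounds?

21

Setting quantity demanded equal to quantity supplied, 99 - 2P = 6P - 213, gives P* = 39 and Q* = 21.
Since 37 is below P* = 39, the floor does not bind and the free-market outcome prevails.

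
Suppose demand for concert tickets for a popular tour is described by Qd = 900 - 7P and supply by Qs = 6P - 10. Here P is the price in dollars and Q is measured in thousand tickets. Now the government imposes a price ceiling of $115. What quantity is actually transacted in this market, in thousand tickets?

In a free market, 900 - 7P = 6P - 10 gives the equilibrium P* = 70, Q* = 410.
Since 115 is above P* = 70, the ceiling does not bind and the free-market outcome prevails.

410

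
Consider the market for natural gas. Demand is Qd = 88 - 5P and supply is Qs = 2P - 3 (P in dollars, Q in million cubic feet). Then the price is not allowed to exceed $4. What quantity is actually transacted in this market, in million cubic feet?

5

Without the control the market clears where 88 - 5P = 2P - 3, i.e. P* = 13 and Q* = 23.
Since 4 < 13, the ceiling is binding.
At P = 4: Qd = 88 - 5·4 = 68 and Qs = 2·4 - 3 = 5.
The quantity actually transacted is the short side, supply: 5.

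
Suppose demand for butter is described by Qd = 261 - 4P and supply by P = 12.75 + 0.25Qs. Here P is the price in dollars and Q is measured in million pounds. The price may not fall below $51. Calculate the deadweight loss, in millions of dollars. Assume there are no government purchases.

Rearranging supply gives Qs = 4P - 51. Setting quantity demanded equal to quantity supplied, 261 - 4P = 4P - 51, gives P* = 39 and Q* = 105.
The floor of 51 is above the equilibrium price 39, so it binds.
At P = 51: Qd = 261 - 4·51 = 57 and Qs = 4·51 - 51 = 153.
Quantity traded falls to 57. At Q = 57 the demand price is (261 - 57)/4 = 51 and the supply price is (51 + 57)/4 = 27.
Deadweight loss = ½ · (51 - 27) · (105 - 57) = ½ · 24 · 48 = 576.

576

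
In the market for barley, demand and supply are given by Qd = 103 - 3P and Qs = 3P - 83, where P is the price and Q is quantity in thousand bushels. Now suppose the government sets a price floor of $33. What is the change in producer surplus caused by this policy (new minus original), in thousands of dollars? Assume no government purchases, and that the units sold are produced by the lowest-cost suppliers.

Without the control the market clears where 103 - 3P = 3P - 83, i.e. P* = 31 and Q* = 10.
Since 33 > 31, the floor is binding.
At P = 33: Qd = 103 - 3·33 = 4 and Qs = 3·33 - 83 = 16.
Producer surplus without the control is ½ · (31 - 83/3) · 10 = 50/3.
With the floor, 4 units are sold at 33. The supply price at Q = 4 is 29, so PS = ½ · [(33 - 83/3) + (33 - 29)] · 4 = 56/3.
Change in producer surplus = 56/3 - 50/3 = 2.

2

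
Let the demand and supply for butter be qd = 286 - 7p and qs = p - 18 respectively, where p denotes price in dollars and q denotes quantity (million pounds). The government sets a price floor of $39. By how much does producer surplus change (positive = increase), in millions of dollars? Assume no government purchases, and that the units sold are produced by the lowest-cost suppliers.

In a free market, 286 - 7p = p - 18 gives the equilibrium p* = 38, q* = 20.
Because the floor (39) lies above the market-clearing price, it is binding.
At p = 39: qd = 286 - 7·39 = 13 and qs = 39 - 18 = 21.
Producer surplus without the control is ½ · (38 - 18) · 20 = 200.
With the floor, 13 units are sold at 39. The supply price at q = 13 is 31, so PS = ½ · [(39 - 18) + (39 - 31)] · 13 = 188.5.
Change in producer surplus = 188.5 - 200 = -11.5.

-11.5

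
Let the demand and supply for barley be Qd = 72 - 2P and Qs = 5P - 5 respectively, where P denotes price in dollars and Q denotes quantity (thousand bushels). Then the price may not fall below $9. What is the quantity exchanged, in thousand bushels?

In a free market, 72 - 2P = 5P - 5 gives the equilibrium P* = 11, Q* = 50.
Since 9 is below P* = 11, the floor does not bind and the free-market outcome prevails.

50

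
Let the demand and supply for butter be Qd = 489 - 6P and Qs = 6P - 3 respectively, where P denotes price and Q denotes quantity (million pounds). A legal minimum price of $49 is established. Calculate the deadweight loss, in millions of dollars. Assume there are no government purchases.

Without the control the market clears where 489 - 6P = 6P - 3, i.e. P* = 41 and Q* = 243.
Because the floor (49) lies above the market-clearing price, it is binding.
At P = 49: Qd = 489 - 6·49 = 195 and Qs = 6·49 - 3 = 291.
Quantity traded falls to 195. At Q = 195 the demand price is (489 - 195)/6 = 49 and the supply price is (3 + 195)/6 = 33.
Deadweight loss = ½ · (49 - 33) · (243 - 195) = ½ · 16 · 48 = 384.

384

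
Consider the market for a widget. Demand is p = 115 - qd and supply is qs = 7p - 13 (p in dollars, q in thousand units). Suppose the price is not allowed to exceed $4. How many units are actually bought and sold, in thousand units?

Rearranging demand gives qd = 115 - p. In a free market, 115 - p = 7p - 13 gives the equilibrium p* = 16, q* = 99.
The ceiling of 4 is below the equilibrium price 16, so it binds.
At p = 4: qd = 115 - 4 = 111 and qs = 7·4 - 13 = 15.
The quantity actually transacted is the short side, supply: 15.

15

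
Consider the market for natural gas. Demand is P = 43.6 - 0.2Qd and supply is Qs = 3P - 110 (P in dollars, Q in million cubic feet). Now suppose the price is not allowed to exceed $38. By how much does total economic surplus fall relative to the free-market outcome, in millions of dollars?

Rearranging demand gives Qd = 218 - 5P. Without the control the market clears where 218 - 5P = 3P - 110, i.e. P* = 41 and Q* = 13.
Since 38 < 41, the ceiling is binding.
At P = 38: Qd = 218 - 5·38 = 28 and Qs = 3·38 - 110 = 4.
Quantity traded falls to 4. At Q = 4 the demand price is (218 - 4)/5 = 42.8 and the supply price is (110 + 4)/3 = 38.
Deadweight loss = ½ · (42.8 - 38) · (13 - 4) = ½ · 4.8 · 9 = 21.6.

21.6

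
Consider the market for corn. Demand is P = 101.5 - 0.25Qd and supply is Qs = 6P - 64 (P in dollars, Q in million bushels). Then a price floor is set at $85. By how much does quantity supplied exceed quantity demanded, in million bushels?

Rearranging demand gives Qd = 406 - 4P. Without the control the market clears where 406 - 4P = 6P - 64, i.e. P* = 47 and Q* = 218.
The floor of 85 is above the equilibrium price 47, so it binds.
At P = 85: Qd = 406 - 4·85 = 66 and Qs = 6·85 - 64 = 446.
Surplus = Qs - Qd = 446 - 66 = 380.

380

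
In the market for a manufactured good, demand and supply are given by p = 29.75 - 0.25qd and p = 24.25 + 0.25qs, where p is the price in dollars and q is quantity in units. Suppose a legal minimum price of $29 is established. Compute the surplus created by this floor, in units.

Rearranging demand gives qd = 119 - 4p; rearranging supply gives qs = 4p - 97. In a free market, 119 - 4p = 4p - 97 gives the equilibrium p* = 27, q* = 11.
Because the floor (29) lies above the market-clearing price, it is binding.
At p = 29: qd = 119 - 4·29 = 3 and qs = 4·29 - 97 = 19.
Surplus = qs - qd = 19 - 3 = 16.

16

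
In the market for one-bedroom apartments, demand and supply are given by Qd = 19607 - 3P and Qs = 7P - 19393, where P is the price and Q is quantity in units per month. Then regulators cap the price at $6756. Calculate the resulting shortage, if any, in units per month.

Equilibrium: 19607 - 3P = 7P - 19393, so 39000 = 10P and P* = 3900, Q* = 7907.
The ceiling of 6756 is above the equilibrium price 3900, so it is not binding; the market clears at P* = 3900, Q* = 7907.
Since the control does not bind, there is no shortage.

0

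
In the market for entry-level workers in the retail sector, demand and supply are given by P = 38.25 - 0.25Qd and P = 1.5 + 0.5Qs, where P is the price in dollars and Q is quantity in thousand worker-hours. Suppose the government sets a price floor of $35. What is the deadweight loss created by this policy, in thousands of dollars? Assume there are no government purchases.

486

Rearranging demand gives Qd = 153 - 4P; rearranging supply gives Qs = 2P - 3. Equilibrium: 153 - 4P = 2P - 3, so 156 = 6P and P* = 26, Q* = 49.
The floor of 35 is above the equilibrium price 26, so it binds.
At P = 35: Qd = 153 - 4·35 = 13 and Qs = 2·35 - 3 = 67.
Quantity traded falls to 13. At Q = 13 the demand price is (153 - 13)/4 = 35 and the supply price is (3 + 13)/2 = 8.
Deadweight loss = ½ · (35 - 8) · (49 - 13) = ½ · 27 · 36 = 486.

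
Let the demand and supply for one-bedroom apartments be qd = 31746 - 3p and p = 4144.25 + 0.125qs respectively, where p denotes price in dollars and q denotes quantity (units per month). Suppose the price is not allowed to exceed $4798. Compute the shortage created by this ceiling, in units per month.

Rearranging supply gives qs = 8p - 33154. In a free market, 31746 - 3p = 8p - 33154 gives the equilibrium p* = 5900, q* = 14046.
The ceiling of 4798 is below the equilibrium price 5900, so it binds.
At p = 4798: qd = 31746 - 3·4798 = 17352 and qs = 8·4798 - 33154 = 5230.
Shortage = qd - qs = 17352 - 5230 = 12122.

12122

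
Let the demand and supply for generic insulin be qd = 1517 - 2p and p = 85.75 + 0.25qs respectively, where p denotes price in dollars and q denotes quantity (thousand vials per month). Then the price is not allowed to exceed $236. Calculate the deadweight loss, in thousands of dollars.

32856

Rearranging supply gives qs = 4p - 343. Without the control the market clears where 1517 - 2p = 4p - 343, i.e. p* = 310 and q* = 897.
The ceiling of 236 is below the equilibrium price 310, so it binds.
At p = 236: qd = 1517 - 2·236 = 1045 and qs = 4·236 - 343 = 601.
Quantity traded falls to 601. At q = 601 the demand price is (1517 - 601)/2 = 458 and the supply price is (343 + 601)/4 = 236.
Deadweight loss = ½ · (458 - 236) · (897 - 601) = ½ · 222 · 296 = 32856.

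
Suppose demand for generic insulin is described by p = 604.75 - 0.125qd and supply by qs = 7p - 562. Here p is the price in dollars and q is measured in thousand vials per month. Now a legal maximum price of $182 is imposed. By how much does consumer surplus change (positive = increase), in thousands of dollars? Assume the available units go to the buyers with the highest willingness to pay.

Rearranging demand gives qd = 4838 - 8p. Without the control the market clears where 4838 - 8p = 7p - 562, i.e. p* = 360 and q* = 1958.
The ceiling of 182 is below the equilibrium price 360, so it binds.
At p = 182: qd = 4838 - 8·182 = 3382 and qs = 7·182 - 562 = 712.
Consumer surplus without the control is ½ · (604.75 - 360) · 1958 = 239610.25.
With the ceiling, 712 units are sold at 182 (assume they go to the highest-value buyers). The demand price at q = 712 is 515.75, so CS = ½ · [(604.75 - 182) + (515.75 - 182)] · 712 = 269314.
Change in consumer surplus = 269314 - 239610.25 = 29703.75.

29703.75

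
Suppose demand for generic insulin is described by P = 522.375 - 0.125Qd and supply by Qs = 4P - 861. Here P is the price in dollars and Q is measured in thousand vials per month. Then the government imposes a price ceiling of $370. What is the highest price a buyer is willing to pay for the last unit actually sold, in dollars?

445

Rearranging demand gives Qd = 4179 - 8P. Without the control the market clears where 4179 - 8P = 4P - 861, i.e. P* = 420 and Q* = 819.
Because the ceiling (370) lies below the market-clearing price, it is binding.
At P = 370: Qd = 4179 - 8·370 = 1219 and Qs = 4·370 - 861 = 619.
Only 619 units reach the market. On the demand curve, the marginal buyer's willingness to pay at Q = 619 is (4179 - 619)/8 = 445.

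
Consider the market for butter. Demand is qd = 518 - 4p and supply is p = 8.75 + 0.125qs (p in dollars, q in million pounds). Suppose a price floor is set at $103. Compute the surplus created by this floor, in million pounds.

Rearranging supply gives qs = 8p - 70. Without the control the market clears where 518 - 4p = 8p - 70, i.e. p* = 49 and q* = 322.
Because the floor (103) lies above the market-clearing price, it is binding.
At p = 103: qd = 518 - 4·103 = 106 and qs = 8·103 - 70 = 754.
Surplus = qs - qd = 754 - 106 = 648.

648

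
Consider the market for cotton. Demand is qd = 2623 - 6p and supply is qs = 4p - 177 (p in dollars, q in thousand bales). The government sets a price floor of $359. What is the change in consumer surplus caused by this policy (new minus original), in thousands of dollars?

-55774

Setting quantity demanded equal to quantity supplied, 2623 - 6p = 4p - 177, gives p* = 280 and q* = 943.
Since 359 > 280, the floor is binding.
At p = 359: qd = 2623 - 6·359 = 469 and qs = 4·359 - 177 = 1259.
Consumer surplus without the control is ½ · (2623/6 - 280) · 943 = 889249/12.
With the floor, consumers buy 469 units at 359, so CS = ½ · (2623/6 - 359) · 469 = 219961/12.
Change in consumer surplus = 219961/12 - 889249/12 = -55774.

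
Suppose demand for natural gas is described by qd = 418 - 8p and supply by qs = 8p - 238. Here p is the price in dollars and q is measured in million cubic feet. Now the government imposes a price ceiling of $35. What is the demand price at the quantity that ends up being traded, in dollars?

In a free market, 418 - 8p = 8p - 238 gives the equilibrium p* = 41, q* = 90.
Because the ceiling (35) lies below the market-clearing price, it is binding.
At p = 35: qd = 418 - 8·35 = 138 and qs = 8·35 - 238 = 42.
Only 42 units reach the market. On the demand curve, the marginal buyer's willingness to pay at q = 42 is (418 - 42)/8 = 47.

47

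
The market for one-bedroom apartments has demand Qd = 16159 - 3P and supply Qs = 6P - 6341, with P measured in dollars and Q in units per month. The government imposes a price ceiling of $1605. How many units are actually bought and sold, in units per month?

In a free market, 16159 - 3P = 6P - 6341 gives the equilibrium P* = 2500, Q* = 8659.
Since 1605 < 2500, the ceiling is binding.
At P = 1605: Qd = 16159 - 3·1605 = 11344 and Qs = 6·1605 - 6341 = 3289.
The quantity actually transacted is the short side, supply: 3289.

3289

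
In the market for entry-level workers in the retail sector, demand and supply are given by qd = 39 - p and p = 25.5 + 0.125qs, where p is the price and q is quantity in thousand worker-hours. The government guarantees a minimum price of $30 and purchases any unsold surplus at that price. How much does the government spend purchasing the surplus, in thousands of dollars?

Rearranging supply gives qs = 8p - 204. Without the control the market clears where 39 - p = 8p - 204, i.e. p* = 27 and q* = 12.
Because the floor (30) lies above the market-clearing price, it is binding.
At p = 30: qd = 39 - 30 = 9 and qs = 8·30 - 204 = 36.
Surplus = qs - qd = 27.
Government expenditure = surplus × support price = 27 × 30 = 810.

810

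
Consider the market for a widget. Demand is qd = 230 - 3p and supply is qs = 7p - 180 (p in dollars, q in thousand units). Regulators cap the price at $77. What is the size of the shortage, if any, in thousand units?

Without the control the market clears where 230 - 3p = 7p - 180, i.e. p* = 41 and q* = 107.
The ceiling of 77 is above the equilibrium price 41, so it is not binding; the market clears at p* = 41, q* = 107.
Since the control does not bind, there is no shortage.

0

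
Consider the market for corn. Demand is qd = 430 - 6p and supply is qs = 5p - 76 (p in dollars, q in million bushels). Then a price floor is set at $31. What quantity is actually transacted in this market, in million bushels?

Without the control the market clears where 430 - 6p = 5p - 76, i.e. p* = 46 and q* = 154.
The floor of 31 is below the equilibrium price 46, so it is not binding; the market clears at p* = 46, q* = 154.

154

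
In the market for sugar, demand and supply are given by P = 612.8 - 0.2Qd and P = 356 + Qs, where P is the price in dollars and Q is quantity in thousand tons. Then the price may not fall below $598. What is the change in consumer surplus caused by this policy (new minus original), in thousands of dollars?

-4032

Rearranging demand gives Qd = 3064 - 5P; rearranging supply gives Qs = P - 356. Setting quantity demanded equal to quantity supplied, 3064 - 5P = P - 356, gives P* = 570 and Q* = 214.
Because the floor (598) lies above the market-clearing price, it is binding.
At P = 598: Qd = 3064 - 5·598 = 74 and Qs = 598 - 356 = 242.
Consumer surplus without the control is ½ · (612.8 - 570) · 214 = 4579.6.
With the floor, consumers buy 74 units at 598, so CS = ½ · (612.8 - 598) · 74 = 547.6.
Change in consumer surplus = 547.6 - 4579.6 = -4032.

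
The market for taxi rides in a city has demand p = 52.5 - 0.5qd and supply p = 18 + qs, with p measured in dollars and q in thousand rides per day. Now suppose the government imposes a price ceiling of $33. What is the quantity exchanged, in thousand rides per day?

15

Rearranging demand gives qd = 105 - 2p; rearranging supply gives qs = p - 18. In a free market, 105 - 2p = p - 18 gives the equilibrium p* = 41, q* = 23.
Because the ceiling (33) lies below the market-clearing price, it is binding.
At p = 33: qd = 105 - 2·33 = 39 and qs = 33 - 18 = 15.
The quantity actually transacted is the short side, supply: 15.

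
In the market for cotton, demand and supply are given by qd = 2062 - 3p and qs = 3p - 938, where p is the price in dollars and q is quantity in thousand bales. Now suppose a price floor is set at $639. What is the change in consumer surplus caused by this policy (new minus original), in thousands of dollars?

-49136.5

In a free market, 2062 - 3p = 3p - 938 gives the equilibrium p* = 500, q* = 562.
The floor of 639 is above the equilibrium price 500, so it binds.
At p = 639: qd = 2062 - 3·639 = 145 and qs = 3·639 - 938 = 979.
Consumer surplus without the control is ½ · (2062/3 - 500) · 562 = 157922/3.
With the floor, consumers buy 145 units at 639, so CS = ½ · (2062/3 - 639) · 145 = 21025/6.
Change in consumer surplus = 21025/6 - 157922/3 = -49136.5.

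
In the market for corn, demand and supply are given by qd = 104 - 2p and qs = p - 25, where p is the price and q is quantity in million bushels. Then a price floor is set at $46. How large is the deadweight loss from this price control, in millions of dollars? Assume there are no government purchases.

Without the control the market clears where 104 - 2p = p - 25, i.e. p* = 43 and q* = 18.
Since 46 > 43, the floor is binding.
At p = 46: qd = 104 - 2·46 = 12 and qs = 46 - 25 = 21.
Quantity traded falls to 12. At q = 12 the demand price is (104 - 12)/2 = 46 and the supply price is 25 + 12 = 37.
Deadweight loss = ½ · (46 - 37) · (18 - 12) = ½ · 9 · 6 = 27.

27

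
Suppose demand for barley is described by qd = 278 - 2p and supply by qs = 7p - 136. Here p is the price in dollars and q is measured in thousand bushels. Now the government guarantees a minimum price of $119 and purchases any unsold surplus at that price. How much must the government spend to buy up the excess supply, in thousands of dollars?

78183

Without the control the market clears where 278 - 2p = 7p - 136, i.e. p* = 46 and q* = 186.
The floor of 119 is above the equilibrium price 46, so it binds.
At p = 119: qd = 278 - 2·119 = 40 and qs = 7·119 - 136 = 697.
Surplus = qs - qd = 657.
Government expenditure = surplus × support price = 657 × 119 = 78183.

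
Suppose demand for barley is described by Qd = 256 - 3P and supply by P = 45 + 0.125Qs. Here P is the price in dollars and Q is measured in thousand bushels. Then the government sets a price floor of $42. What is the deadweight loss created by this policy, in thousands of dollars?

Rearranging supply gives Qs = 8P - 360. Setting quantity demanded equal to quantity supplied, 256 - 3P = 8P - 360, gives P* = 56 and Q* = 88.
Since 42 is below P* = 56, the floor does not bind and the free-market outcome prevails.
Since the control does not bind, no trades are prevented and deadweight loss is zero.

0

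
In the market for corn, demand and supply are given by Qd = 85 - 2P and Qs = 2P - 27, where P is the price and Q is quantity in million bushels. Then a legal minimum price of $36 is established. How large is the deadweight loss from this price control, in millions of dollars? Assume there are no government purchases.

Setting quantity demanded equal to quantity supplied, 85 - 2P = 2P - 27, gives P* = 28 and Q* = 29.
The floor of 36 is above the equilibrium price 28, so it binds.
At P = 36: Qd = 85 - 2·36 = 13 and Qs = 2·36 - 27 = 45.
Quantity traded falls to 13. At Q = 13 the demand price is (85 - 13)/2 = 36 and the supply price is (27 + 13)/2 = 20.
Deadweight loss = ½ · (36 - 20) · (29 - 13) = ½ · 16 · 16 = 128.

128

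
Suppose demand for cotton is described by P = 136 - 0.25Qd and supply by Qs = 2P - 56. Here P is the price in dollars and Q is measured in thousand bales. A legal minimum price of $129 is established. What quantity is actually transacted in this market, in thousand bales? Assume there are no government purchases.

28

Rearranging demand gives Qd = 544 - 4P. Setting quantity demanded equal to quantity supplied, 544 - 4P = 2P - 56, gives P* = 100 and Q* = 144.
Since 129 > 100, the floor is binding.
At P = 129: Qd = 544 - 4·129 = 28 and Qs = 2·129 - 56 = 202.
The quantity actually transacted is the short side, demand: 28.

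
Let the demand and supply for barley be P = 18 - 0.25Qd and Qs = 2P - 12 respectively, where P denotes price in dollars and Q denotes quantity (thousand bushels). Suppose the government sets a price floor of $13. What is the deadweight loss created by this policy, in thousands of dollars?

0

Rearranging demand gives Qd = 72 - 4P. Equilibrium: 72 - 4P = 2P - 12, so 84 = 6P and P* = 14, Q* = 16.
Since 13 is below P* = 14, the floor does not bind and the free-market outcome prevails.
Since the control does not bind, no trades are prevented and deadweight loss is zero.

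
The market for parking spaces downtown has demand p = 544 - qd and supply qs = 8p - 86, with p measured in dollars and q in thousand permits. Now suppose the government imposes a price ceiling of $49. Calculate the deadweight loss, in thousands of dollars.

15876

Rearranging demand gives qd = 544 - p. Setting quantity demanded equal to quantity supplied, 544 - p = 8p - 86, gives p* = 70 and q* = 474.
Since 49 < 70, the ceiling is binding.
At p = 49: qd = 544 - 49 = 495 and qs = 8·49 - 86 = 306.
Quantity traded falls to 306. At q = 306 the demand price is 544 - 306 = 238 and the supply price is (86 + 306)/8 = 49.
Deadweight loss = ½ · (238 - 49) · (474 - 306) = ½ · 189 · 168 = 15876.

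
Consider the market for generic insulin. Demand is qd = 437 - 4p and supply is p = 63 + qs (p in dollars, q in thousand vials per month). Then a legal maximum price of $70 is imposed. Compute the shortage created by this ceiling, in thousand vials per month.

150

Rearranging supply gives qs = p - 63. Without the control the market clears where 437 - 4p = p - 63, i.e. p* = 100 and q* = 37.
Because the ceiling (70) lies below the market-clearing price, it is binding.
At p = 70: qd = 437 - 4·70 = 157 and qs = 70 - 63 = 7.
Shortage = qd - qs = 157 - 7 = 150.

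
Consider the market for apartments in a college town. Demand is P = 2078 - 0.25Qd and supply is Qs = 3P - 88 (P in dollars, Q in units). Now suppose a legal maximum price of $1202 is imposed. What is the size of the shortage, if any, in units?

Rearranging demand gives Qd = 8312 - 4P. Without the control the market clears where 8312 - 4P = 3P - 88, i.e. P* = 1200 and Q* = 3512.
Since 1202 is above P* = 1200, the ceiling does not bind and the free-market outcome prevails.
Since the control does not bind, there is no shortage.

0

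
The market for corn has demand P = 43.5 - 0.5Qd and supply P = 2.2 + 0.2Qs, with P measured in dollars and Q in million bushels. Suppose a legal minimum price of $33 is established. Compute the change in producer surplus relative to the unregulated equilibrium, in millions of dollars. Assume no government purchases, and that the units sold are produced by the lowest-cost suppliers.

254.6

Rearranging demand gives Qd = 87 - 2P; rearranging supply gives Qs = 5P - 11. In a free market, 87 - 2P = 5P - 11 gives the equilibrium P* = 14, Q* = 59.
The floor of 33 is above the equilibrium price 14, so it binds.
At P = 33: Qd = 87 - 2·33 = 21 and Qs = 5·33 - 11 = 154.
Producer surplus without the control is ½ · (14 - 2.2) · 59 = 348.1.
With the floor, 21 units are sold at 33. The supply price at Q = 21 is 6.4, so PS = ½ · [(33 - 2.2) + (33 - 6.4)] · 21 = 602.7.
Change in producer surplus = 602.7 - 348.1 = 254.6.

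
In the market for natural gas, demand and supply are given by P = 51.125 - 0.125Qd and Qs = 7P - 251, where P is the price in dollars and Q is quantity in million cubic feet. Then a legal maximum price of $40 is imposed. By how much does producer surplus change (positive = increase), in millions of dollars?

Rearranging demand gives Qd = 409 - 8P. Equilibrium: 409 - 8P = 7P - 251, so 660 = 15P and P* = 44, Q* = 57.
The ceiling of 40 is below the equilibrium price 44, so it binds.
At P = 40: Qd = 409 - 8·40 = 89 and Qs = 7·40 - 251 = 29.
Producer surplus without the control is ½ · (44 - 251/7) · 57 = 3249/14.
With the ceiling, producers sell 29 units at 40, so PS = ½ · (40 - 251/7) · 29 = 841/14.
Change in producer surplus = 841/14 - 3249/14 = -172.

-172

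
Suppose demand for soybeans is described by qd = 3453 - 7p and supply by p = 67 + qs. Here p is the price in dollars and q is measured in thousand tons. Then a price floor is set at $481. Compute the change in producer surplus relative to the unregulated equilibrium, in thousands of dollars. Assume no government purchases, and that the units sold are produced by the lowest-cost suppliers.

Rearranging supply gives qs = p - 67. Setting quantity demanded equal to quantity supplied, 3453 - 7p = p - 67, gives p* = 440 and q* = 373.
Since 481 > 440, the floor is binding.
At p = 481: qd = 3453 - 7·481 = 86 and qs = 481 - 67 = 414.
Producer surplus without the control is ½ · (440 - 67) · 373 = 69564.5.
With the floor, 86 units are sold at 481. The supply price at q = 86 is 153, so PS = ½ · [(481 - 67) + (481 - 153)] · 86 = 31906.
Change in producer surplus = 31906 - 69564.5 = -37658.5.

-37658.5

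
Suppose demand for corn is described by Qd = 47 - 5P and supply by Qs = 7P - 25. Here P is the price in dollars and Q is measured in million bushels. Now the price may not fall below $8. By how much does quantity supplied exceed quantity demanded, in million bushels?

In a free market, 47 - 5P = 7P - 25 gives the equilibrium P* = 6, Q* = 17.
The floor of 8 is above the equilibrium price 6, so it binds.
At P = 8: Qd = 47 - 5·8 = 7 and Qs = 7·8 - 25 = 31.
Surplus = Qs - Qd = 31 - 7 = 24.

24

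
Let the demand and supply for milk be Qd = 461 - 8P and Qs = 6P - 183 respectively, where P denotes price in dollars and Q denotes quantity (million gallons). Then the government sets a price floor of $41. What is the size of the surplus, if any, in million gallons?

Without the control the market clears where 461 - 8P = 6P - 183, i.e. P* = 46 and Q* = 93.
The floor of 41 is below the equilibrium price 46, so it is not binding; the market clears at P* = 46, Q* = 93.
Since the control does not bind, there is no surplus.

0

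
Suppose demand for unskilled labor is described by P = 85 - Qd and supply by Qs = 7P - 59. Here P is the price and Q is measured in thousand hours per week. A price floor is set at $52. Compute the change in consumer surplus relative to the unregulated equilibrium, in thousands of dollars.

-1700

Rearranging demand gives Qd = 85 - P. Without the control the market clears where 85 - P = 7P - 59, i.e. P* = 18 and Q* = 67.
The floor of 52 is above the equilibrium price 18, so it binds.
At P = 52: Qd = 85 - 52 = 33 and Qs = 7·52 - 59 = 305.
Consumer surplus without the control is ½ · (85 - 18) · 67 = 2244.5.
With the floor, consumers buy 33 units at 52, so CS = ½ · (85 - 52) · 33 = 544.5.
Change in consumer surplus = 544.5 - 2244.5 = -1700.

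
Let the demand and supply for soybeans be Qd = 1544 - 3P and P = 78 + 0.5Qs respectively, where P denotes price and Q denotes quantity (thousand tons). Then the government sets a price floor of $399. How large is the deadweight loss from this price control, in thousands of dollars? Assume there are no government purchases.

13053.75

Rearranging supply gives Qs = 2P - 156. Setting quantity demanded equal to quantity supplied, 1544 - 3P = 2P - 156, gives P* = 340 and Q* = 524.
Because the floor (399) lies above the market-clearing price, it is binding.
At P = 399: Qd = 1544 - 3·399 = 347 and Qs = 2·399 - 156 = 642.
Quantity traded falls to 347. At Q = 347 the demand price is (1544 - 347)/3 = 399 and the supply price is (156 + 347)/2 = 251.5.
Deadweight loss = ½ · (399 - 251.5) · (524 - 347) = ½ · 147.5 · 177 = 13053.75.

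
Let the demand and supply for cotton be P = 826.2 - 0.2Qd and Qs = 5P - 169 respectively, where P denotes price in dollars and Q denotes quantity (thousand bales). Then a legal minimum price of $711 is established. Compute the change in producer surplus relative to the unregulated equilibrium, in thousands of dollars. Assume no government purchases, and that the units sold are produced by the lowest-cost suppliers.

-35546.5

Rearranging demand gives Qd = 4131 - 5P. In a free market, 4131 - 5P = 5P - 169 gives the equilibrium P* = 430, Q* = 1981.
Since 711 > 430, the floor is binding.
At P = 711: Qd = 4131 - 5·711 = 576 and Qs = 5·711 - 169 = 3386.
Producer surplus without the control is ½ · (430 - 33.8) · 1981 = 392436.1.
With the floor, 576 units are sold at 711. The supply price at Q = 576 is 149, so PS = ½ · [(711 - 33.8) + (711 - 149)] · 576 = 356889.6.
Change in producer surplus = 356889.6 - 392436.1 = -35546.5.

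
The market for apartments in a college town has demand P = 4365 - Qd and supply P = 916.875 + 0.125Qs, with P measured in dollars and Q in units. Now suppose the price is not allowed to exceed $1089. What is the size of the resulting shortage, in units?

Rearranging demand gives Qd = 4365 - P; rearranging supply gives Qs = 8P - 7335. Without the control the market clears where 4365 - P = 8P - 7335, i.e. P* = 1300 and Q* = 3065.
Because the ceiling (1089) lies below the market-clearing price, it is binding.
At P = 1089: Qd = 4365 - 1089 = 3276 and Qs = 8·1089 - 7335 = 1377.
Shortage = Qd - Qs = 3276 - 1377 = 1899.

1899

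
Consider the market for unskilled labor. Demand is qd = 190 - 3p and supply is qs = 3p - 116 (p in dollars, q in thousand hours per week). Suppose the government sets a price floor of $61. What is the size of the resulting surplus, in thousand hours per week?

60

Without the control the market clears where 190 - 3p = 3p - 116, i.e. p* = 51 and q* = 37.
Because the floor (61) lies above the market-clearing price, it is binding.
At p = 61: qd = 190 - 3·61 = 7 and qs = 3·61 - 116 = 67.
Surplus = qs - qd = 67 - 7 = 60.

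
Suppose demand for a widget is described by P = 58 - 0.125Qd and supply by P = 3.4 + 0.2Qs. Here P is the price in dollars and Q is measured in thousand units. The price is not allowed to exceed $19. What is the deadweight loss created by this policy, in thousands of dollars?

1316.25

Rearranging demand gives Qd = 464 - 8P; rearranging supply gives Qs = 5P - 17. Equilibrium: 464 - 8P = 5P - 17, so 481 = 13P and P* = 37, Q* = 168.
The ceiling of 19 is below the equilibrium price 37, so it binds.
At P = 19: Qd = 464 - 8·19 = 312 and Qs = 5·19 - 17 = 78.
Quantity traded falls to 78. At Q = 78 the demand price is (464 - 78)/8 = 48.25 and the supply price is (17 + 78)/5 = 19.
Deadweight loss = ½ · (48.25 - 19) · (168 - 78) = ½ · 29.25 · 90 = 1316.25.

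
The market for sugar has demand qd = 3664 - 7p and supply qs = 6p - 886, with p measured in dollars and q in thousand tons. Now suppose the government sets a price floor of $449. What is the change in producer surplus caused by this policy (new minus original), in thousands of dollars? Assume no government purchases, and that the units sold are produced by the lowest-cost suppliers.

Equilibrium: 3664 - 7p = 6p - 886, so 4550 = 13p and p* = 350, q* = 1214.
The floor of 449 is above the equilibrium price 350, so it binds.
At p = 449: qd = 3664 - 7·449 = 521 and qs = 6·449 - 886 = 1808.
Producer surplus without the control is ½ · (350 - 443/3) · 1214 = 368449/3.
With the floor, 521 units are sold at 449. The supply price at q = 521 is 234.5, so PS = ½ · [(449 - 443/3) + (449 - 234.5)] · 521 = 1612495/12.
Change in producer surplus = 1612495/12 - 368449/3 = 11558.25.

11558.25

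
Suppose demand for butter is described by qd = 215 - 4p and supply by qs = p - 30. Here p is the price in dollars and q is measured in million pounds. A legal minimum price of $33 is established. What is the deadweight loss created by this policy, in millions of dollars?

0

Setting quantity demanded equal to quantity supplied, 215 - 4p = p - 30, gives p* = 49 and q* = 19.
Since 33 is below p* = 49, the floor does not bind and the free-market outcome prevails.
Since the control does not bind, no trades are prevented and deadweight loss is zero.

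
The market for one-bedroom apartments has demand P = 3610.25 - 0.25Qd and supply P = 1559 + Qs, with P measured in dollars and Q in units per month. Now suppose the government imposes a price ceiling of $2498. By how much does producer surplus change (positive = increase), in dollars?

-905580

Rearranging demand gives Qd = 14441 - 4P; rearranging supply gives Qs = P - 1559. Without the control the market clears where 14441 - 4P = P - 1559, i.e. P* = 3200 and Q* = 1641.
Since 2498 < 3200, the ceiling is binding.
At P = 2498: Qd = 14441 - 4·2498 = 4449 and Qs = 2498 - 1559 = 939.
Producer surplus without the control is ½ · (3200 - 1559) · 1641 = 1346440.5.
With the ceiling, producers sell 939 units at 2498, so PS = ½ · (2498 - 1559) · 939 = 440860.5.
Change in producer surplus = 440860.5 - 1346440.5 = -905580.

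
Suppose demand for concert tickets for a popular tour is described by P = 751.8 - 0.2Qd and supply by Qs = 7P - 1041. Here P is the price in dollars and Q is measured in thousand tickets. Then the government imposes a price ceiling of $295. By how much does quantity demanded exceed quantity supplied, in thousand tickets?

Rearranging demand gives Qd = 3759 - 5P. In a free market, 3759 - 5P = 7P - 1041 gives the equilibrium P* = 400, Q* = 1759.
Because the ceiling (295) lies below the market-clearing price, it is binding.
At P = 295: Qd = 3759 - 5·295 = 2284 and Qs = 7·295 - 1041 = 1024.
Shortage = Qd - Qs = 2284 - 1024 = 1260.

1260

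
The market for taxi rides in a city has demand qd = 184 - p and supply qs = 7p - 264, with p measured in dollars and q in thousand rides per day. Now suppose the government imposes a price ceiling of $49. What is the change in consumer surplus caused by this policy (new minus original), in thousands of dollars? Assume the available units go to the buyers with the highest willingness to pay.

Equilibrium: 184 - p = 7p - 264, so 448 = 8p and p* = 56, q* = 128.
Because the ceiling (49) lies below the market-clearing price, it is binding.
At p = 49: qd = 184 - 49 = 135 and qs = 7·49 - 264 = 79.
Consumer surplus without the control is ½ · (184 - 56) · 128 = 8192.
With the ceiling, 79 units are sold at 49 (assume they go to the highest-value buyers). The demand price at q = 79 is 105, so CS = ½ · [(184 - 49) + (105 - 49)] · 79 = 7544.5.
Change in consumer surplus = 7544.5 - 8192 = -647.5.

-647.5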